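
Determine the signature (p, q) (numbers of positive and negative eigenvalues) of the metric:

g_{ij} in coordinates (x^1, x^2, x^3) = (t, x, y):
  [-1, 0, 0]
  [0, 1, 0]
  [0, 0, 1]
The metric is diagonal, so its eigenvalues are the diagonal entries: -1, 1, 1 (at a generic point, where coordinate-dependent entries are positive).
2 positive, 1 negative.
(2, 1) - Lorentzian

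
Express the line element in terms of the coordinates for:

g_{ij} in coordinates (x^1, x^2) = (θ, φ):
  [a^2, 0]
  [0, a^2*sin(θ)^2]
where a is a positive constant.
ds^2 = g_{ij} dx^i dx^j; only the non-zero components contribute.
ds^2 = a^2 dθ^2 + a^2*sin(θ)^2 dφ^2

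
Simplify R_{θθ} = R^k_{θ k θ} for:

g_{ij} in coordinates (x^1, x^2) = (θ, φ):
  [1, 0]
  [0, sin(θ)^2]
Non-zero Christoffel symbols (Γ^k_{ij} = Γ^k_{ji}):
Γ^θ_{φ φ} = -sin(2*θ)/2
Γ^φ_{θ φ} = 1/tan(θ)
R^θ_{θ θ θ} = 0 (a repeated index in an antisymmetric pair)
R^φ_{θ φ θ} = ∂_φ Γ^φ_{θ θ} - ∂_θ Γ^φ_{θ φ} + Γ^φ_{φ m} Γ^m_{θ θ} - Γ^φ_{θ m} Γ^m_{θ φ}
  = (0) - (-1/sin(θ)^2) + (0) - (1/tan(θ)^2) = 1
R_{θθ} = R^θ_{θ θ θ} + R^φ_{θ φ θ} = (0) + (1) = 1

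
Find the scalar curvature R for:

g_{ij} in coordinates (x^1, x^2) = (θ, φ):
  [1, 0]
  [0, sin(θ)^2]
Non-zero Christoffel symbols (Γ^k_{ij} = Γ^k_{ji}):
Γ^θ_{φ φ} = -sin(2*θ)/2
Γ^φ_{θ φ} = 1/tan(θ)
Ricci tensor (R_{ij} = R^k_{ikj}): R_{θθ} = 1, R_{θφ} = 0, R_{φφ} = sin(θ)^2
Inverse metric: g^{θθ} = 1, g^{φφ} = 1/sin(θ)^2
R = g^{ij} R_{ij} = (1)(1) + (1/sin(θ)^2)(sin(θ)^2) = 2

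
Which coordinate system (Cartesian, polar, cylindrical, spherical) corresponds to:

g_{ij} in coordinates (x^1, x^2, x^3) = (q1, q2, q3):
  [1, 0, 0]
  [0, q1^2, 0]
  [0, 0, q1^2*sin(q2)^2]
The line element ds^2 = dq1^2 + q1^2 dq2^2 + q1^2 sin(q2)^2 dq3^2 is dr^2 + r^2 dθ^2 + r^2 sin(θ)^2 dφ^2 with q1 = r, q2 = θ, q3 = φ.
spherical coordinates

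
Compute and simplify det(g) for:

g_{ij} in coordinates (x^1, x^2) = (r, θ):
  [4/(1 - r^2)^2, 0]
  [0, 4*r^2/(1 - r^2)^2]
For a 2×2 metric: det(g) = g_{11}·g_{22} - g_{12}·g_{21}
= (4/(1 - r^2)^2)·(4*r^2/(1 - r^2)^2) - (0)·(0)
= 16*r^2/(1 - r^2)^4 - 0
det(g) = 16*r^2/(1 - r^2)^4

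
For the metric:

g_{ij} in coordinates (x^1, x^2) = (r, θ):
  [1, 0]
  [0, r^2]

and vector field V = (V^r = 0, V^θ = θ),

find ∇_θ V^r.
Non-zero Christoffel symbols:
Γ^r_{θ θ} = -r
Γ^θ_{r θ} = 1/r
∇_θ V^r = ∂_θ V^r + Γ^r_{θ j} V^j
  = (0) + (0)(0) + (-r)(θ)
  = -r*θ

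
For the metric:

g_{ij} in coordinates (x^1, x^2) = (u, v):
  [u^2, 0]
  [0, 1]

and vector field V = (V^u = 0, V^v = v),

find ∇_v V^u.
Non-zero Christoffel symbols:
Γ^u_{u u} = 1/u
∇_v V^u = ∂_v V^u + Γ^u_{v j} V^j
  = (0) + (0)(0) + (0)(v)
  = 0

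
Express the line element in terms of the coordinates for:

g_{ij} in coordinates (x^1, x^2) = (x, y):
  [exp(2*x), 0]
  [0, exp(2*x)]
ds^2 = g_{ij} dx^i dx^j; only the non-zero components contribute.
ds^2 = exp(2*x) dx^2 + exp(2*x) dy^2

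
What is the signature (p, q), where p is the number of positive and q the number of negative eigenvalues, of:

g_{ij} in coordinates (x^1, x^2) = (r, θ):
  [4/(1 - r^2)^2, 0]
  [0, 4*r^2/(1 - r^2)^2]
The metric is diagonal, so its eigenvalues are the diagonal entries: 4/(1 - r^2)^2, 4*r^2/(1 - r^2)^2 (at a generic point, where coordinate-dependent entries are positive).
2 positive, 0 negative.
(2, 0) - Riemannian (positive definite)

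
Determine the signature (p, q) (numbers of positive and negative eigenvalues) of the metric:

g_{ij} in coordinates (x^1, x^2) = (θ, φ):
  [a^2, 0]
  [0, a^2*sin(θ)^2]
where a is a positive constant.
The metric is diagonal, so its eigenvalues are the diagonal entries: a^2, a^2*sin(θ)^2 (at a generic point, where coordinate-dependent entries are positive).
2 positive, 0 negative.
(2, 0) - Riemannian (positive definite)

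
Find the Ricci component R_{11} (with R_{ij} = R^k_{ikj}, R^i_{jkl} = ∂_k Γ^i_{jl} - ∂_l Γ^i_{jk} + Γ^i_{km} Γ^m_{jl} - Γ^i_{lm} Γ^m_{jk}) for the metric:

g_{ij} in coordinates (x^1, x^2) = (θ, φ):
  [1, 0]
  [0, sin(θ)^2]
Non-zero Christoffel symbols (Γ^k_{ij} = Γ^k_{ji}):
Γ^θ_{φ φ} = -sin(2*θ)/2
Γ^φ_{θ φ} = 1/tan(θ)
R^θ_{θ θ θ} = 0 (a repeated index in an antisymmetric pair)
R^φ_{θ φ θ} = ∂_φ Γ^φ_{θ θ} - ∂_θ Γ^φ_{θ φ} + Γ^φ_{φ m} Γ^m_{θ θ} - Γ^φ_{θ m} Γ^m_{θ φ}
  = (0) - (-1/sin(θ)^2) + (0) - (1/tan(θ)^2) = 1
R_{θθ} = R^θ_{θ θ θ} + R^φ_{θ φ θ} = (0) + (1) = 1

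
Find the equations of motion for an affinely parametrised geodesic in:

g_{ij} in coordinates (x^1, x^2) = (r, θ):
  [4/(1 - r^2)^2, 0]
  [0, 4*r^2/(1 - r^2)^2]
Geodesic equation: d^2x^k/dλ^2 + Γ^k_{ij} (dx^i/dλ)(dx^j/dλ) = 0.
Non-zero Christoffel symbols:
Γ^r_{r r} = 2*r/(1 - r^2)
Γ^r_{θ θ} = (r^3 + r)/(r^2 - 1)
Γ^θ_{r θ} = (-r^2 - 1)/(r^3 - r)
Substituting (the symmetric pair Γ^k_{ij}, Γ^k_{ji} combines into a factor 2):
d^2r/dλ^2 + (2*r/(1 - r^2)) (dr/dλ)^2 + ((r^3 + r)/(r^2 - 1)) (dθ/dλ)^2 = 0
d^2θ/dλ^2 + ((-2*r^2 - 2)/(r^3 - r)) (dr/dλ)(dθ/dλ) = 0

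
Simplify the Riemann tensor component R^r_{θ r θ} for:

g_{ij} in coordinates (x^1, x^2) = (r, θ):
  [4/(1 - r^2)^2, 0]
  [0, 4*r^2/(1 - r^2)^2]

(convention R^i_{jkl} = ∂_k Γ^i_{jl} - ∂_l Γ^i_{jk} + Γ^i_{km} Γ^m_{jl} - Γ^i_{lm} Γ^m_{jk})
Non-zero Christoffel symbols (Γ^k_{ij} = Γ^k_{ji}):
Γ^r_{r r} = 2*r/(1 - r^2)
Γ^r_{θ θ} = (r^3 + r)/(r^2 - 1)
Γ^θ_{r θ} = (-r^2 - 1)/(r^3 - r)
R^r_{θ r θ} = ∂_r Γ^r_{θ θ} - ∂_θ Γ^r_{θ r} + Γ^r_{r m} Γ^m_{θ θ} - Γ^r_{θ m} Γ^m_{θ r}
  = ((r^4 - 4*r^2 - 1)/(r^2 - 1)^2) - (0) + (-2*r^2*(r^2 + 1)/(r^2 - 1)^2) - (-(r^2 + 1)^2/(r^2 - 1)^2) = -4*r^2/(r^2 - 1)^2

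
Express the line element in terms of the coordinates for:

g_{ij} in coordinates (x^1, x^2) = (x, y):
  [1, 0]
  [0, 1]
ds^2 = g_{ij} dx^i dx^j; only the non-zero components contribute.
ds^2 = dx^2 + dy^2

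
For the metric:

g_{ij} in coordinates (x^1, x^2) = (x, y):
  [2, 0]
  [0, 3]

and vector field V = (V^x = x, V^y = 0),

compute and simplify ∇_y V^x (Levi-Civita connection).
All Christoffel symbols are zero.
∇_y V^x = ∂_y V^x + Γ^x_{y j} V^j
  = (0) + (0)(x) + (0)(0)
  = 0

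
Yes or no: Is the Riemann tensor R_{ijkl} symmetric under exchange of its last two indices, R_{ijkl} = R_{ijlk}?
It is antisymmetric in the last pair: R_{ijkl} = -R_{ijlk}.
No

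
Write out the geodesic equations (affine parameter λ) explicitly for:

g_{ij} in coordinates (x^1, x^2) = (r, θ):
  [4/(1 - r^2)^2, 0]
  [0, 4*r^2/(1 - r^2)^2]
Geodesic equation: d^2x^k/dλ^2 + Γ^k_{ij} (dx^i/dλ)(dx^j/dλ) = 0.
Non-zero Christoffel symbols:
Γ^r_{r r} = 2*r/(1 - r^2)
Γ^r_{θ θ} = (r^3 + r)/(r^2 - 1)
Γ^θ_{r θ} = (-r^2 - 1)/(r^3 - r)
Substituting (the symmetric pair Γ^k_{ij}, Γ^k_{ji} combines into a factor 2):
d^2r/dλ^2 + (2*r/(1 - r^2)) (dr/dλ)^2 + ((r^3 + r)/(r^2 - 1)) (dθ/dλ)^2 = 0
d^2θ/dλ^2 + ((-2*r^2 - 2)/(r^3 - r)) (dr/dλ)(dθ/dλ) = 0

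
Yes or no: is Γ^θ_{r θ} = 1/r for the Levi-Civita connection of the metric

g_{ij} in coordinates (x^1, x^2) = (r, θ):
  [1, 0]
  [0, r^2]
Γ^θ_{r θ} = (1/2) g^{θθ} (∂_r g_{θθ} + ∂_θ g_{θr} - ∂_θ g_{rθ}) = (1/2)(1/r^2)((2*r) + (0) - (0)) = 1/r
This equals the proposed value 1/r.
Yes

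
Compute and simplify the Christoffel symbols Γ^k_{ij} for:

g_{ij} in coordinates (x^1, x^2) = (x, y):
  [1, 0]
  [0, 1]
Using Γ^k_{ij} = (1/2) g^{km} (∂_i g_{mj} + ∂_j g_{mi} - ∂_m g_{ij}); the metric is diagonal, so only the m = k term contributes.
Every metric component is constant, so all ∂_m g_{ij} = 0 and every Christoffel symbol vanishes.
All Christoffel symbols are zero.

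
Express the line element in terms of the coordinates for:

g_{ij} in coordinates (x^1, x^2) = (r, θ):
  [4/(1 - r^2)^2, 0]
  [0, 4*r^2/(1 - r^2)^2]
ds^2 = g_{ij} dx^i dx^j; only the non-zero components contribute.
ds^2 = (4/(1 - r^2)^2) dr^2 + (4*r^2/(1 - r^2)^2) dθ^2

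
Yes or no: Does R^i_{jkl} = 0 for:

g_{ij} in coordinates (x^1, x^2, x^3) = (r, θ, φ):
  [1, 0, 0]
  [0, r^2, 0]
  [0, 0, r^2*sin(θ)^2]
Non-zero Christoffel symbols:
Γ^r_{θ θ} = -r
Γ^r_{φ φ} = -r*sin(θ)^2
Γ^θ_{r θ} = 1/r
Γ^θ_{φ φ} = -sin(2*θ)/2
Γ^φ_{r φ} = 1/r
Γ^φ_{θ φ} = 1/tan(θ)
Ricci tensor: R_{rr} = 0, R_{rθ} = 0, R_{rφ} = 0, R_{θθ} = 0, R_{θφ} = 0, R_{φφ} = 0
All R_{ij} vanish; in 3 dimensions the Riemann tensor is fully determined by the Ricci tensor, so R^i_{jkl} = 0: the metric is flat (curvilinear coordinates on flat space).
Yes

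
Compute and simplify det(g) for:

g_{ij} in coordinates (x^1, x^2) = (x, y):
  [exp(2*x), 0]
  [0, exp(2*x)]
For a 2×2 metric: det(g) = g_{11}·g_{22} - g_{12}·g_{21}
= (exp(2*x))·(exp(2*x)) - (0)·(0)
= exp(4*x) - 0
det(g) = exp(4*x)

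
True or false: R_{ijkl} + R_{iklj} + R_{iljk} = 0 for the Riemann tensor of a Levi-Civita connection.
This is the first (algebraic) Bianchi identity.
True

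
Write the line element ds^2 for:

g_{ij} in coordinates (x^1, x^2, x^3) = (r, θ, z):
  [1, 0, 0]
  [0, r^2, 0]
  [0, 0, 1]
ds^2 = g_{ij} dx^i dx^j; only the non-zero components contribute.
ds^2 = dr^2 + r^2 dθ^2 + dz^2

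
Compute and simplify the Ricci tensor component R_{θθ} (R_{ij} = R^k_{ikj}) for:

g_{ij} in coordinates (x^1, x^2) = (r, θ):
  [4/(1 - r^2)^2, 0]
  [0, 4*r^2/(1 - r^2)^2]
Non-zero Christoffel symbols (Γ^k_{ij} = Γ^k_{ji}):
Γ^r_{r r} = 2*r/(1 - r^2)
Γ^r_{θ θ} = (r^3 + r)/(r^2 - 1)
Γ^θ_{r θ} = (-r^2 - 1)/(r^3 - r)
R^r_{θ r θ} = ∂_r Γ^r_{θ θ} - ∂_θ Γ^r_{θ r} + Γ^r_{r m} Γ^m_{θ θ} - Γ^r_{θ m} Γ^m_{θ r}
  = ((r^4 - 4*r^2 - 1)/(r^2 - 1)^2) - (0) + (-2*r^2*(r^2 + 1)/(r^2 - 1)^2) - (-(r^2 + 1)^2/(r^2 - 1)^2) = -4*r^2/(r^2 - 1)^2
R^θ_{θ θ θ} = 0 (a repeated index in an antisymmetric pair)
R_{θθ} = R^r_{θ r θ} + R^θ_{θ θ θ} = (-4*r^2/(r^2 - 1)^2) + (0) = -4*r^2/(r^2 - 1)^2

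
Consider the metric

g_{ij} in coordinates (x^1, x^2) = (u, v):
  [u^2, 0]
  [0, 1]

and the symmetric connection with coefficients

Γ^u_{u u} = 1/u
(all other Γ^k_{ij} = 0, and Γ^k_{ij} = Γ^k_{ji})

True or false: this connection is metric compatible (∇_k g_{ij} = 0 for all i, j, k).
Using ∇_k g_{ij} = ∂_k g_{ij} - Γ^m_{ki} g_{mj} - Γ^m_{kj} g_{im}:
e.g. ∇_u g_{uu} = (2*u) - (u) - (u) = 0
Every component ∇_k g_{ij} vanishes: the connection is metric compatible.
True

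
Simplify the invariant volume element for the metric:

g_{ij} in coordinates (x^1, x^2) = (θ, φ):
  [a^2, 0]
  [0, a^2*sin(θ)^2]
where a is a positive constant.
det(g) = a^4*sin(θ)^2
√|det(g)| = a^2*sin(θ) (taking 0 < θ < π so that |sin(θ)| = sin(θ))
Volume element: dV = a^2*sin(θ) dθ dφ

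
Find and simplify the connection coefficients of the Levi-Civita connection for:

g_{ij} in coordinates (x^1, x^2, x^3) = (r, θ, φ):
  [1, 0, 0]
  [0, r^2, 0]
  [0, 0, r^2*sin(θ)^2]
Using Γ^k_{ij} = (1/2) g^{km} (∂_i g_{mj} + ∂_j g_{mi} - ∂_m g_{ij}); the metric is diagonal, so only the m = k term contributes.
Non-zero symbols (using the symmetry Γ^k_{ij} = Γ^k_{ji}):
Γ^r_{θ θ} = (1/2) g^{rr} (∂_θ g_{rθ} + ∂_θ g_{rθ} - ∂_r g_{θθ}) = (1/2)(1)((0) + (0) - (2*r)) = -r
Γ^r_{φ φ} = (1/2) g^{rr} (∂_φ g_{rφ} + ∂_φ g_{rφ} - ∂_r g_{φφ}) = (1/2)(1)((0) + (0) - (2*r*sin(θ)^2)) = -r*sin(θ)^2
Γ^θ_{r θ} = (1/2) g^{θθ} (∂_r g_{θθ} + ∂_θ g_{θr} - ∂_θ g_{rθ}) = (1/2)(1/r^2)((2*r) + (0) - (0)) = 1/r
Γ^θ_{φ φ} = (1/2) g^{θθ} (∂_φ g_{θφ} + ∂_φ g_{θφ} - ∂_θ g_{φφ}) = (1/2)(1/r^2)((0) + (0) - (r^2*sin(2*θ))) = -sin(2*θ)/2
Γ^φ_{r φ} = (1/2) g^{φφ} (∂_r g_{φφ} + ∂_φ g_{φr} - ∂_φ g_{rφ}) = (1/2)(1/(r^2*sin(θ)^2))((2*r*sin(θ)^2) + (0) - (0)) = 1/r
Γ^φ_{θ φ} = (1/2) g^{φφ} (∂_θ g_{φφ} + ∂_φ g_{φθ} - ∂_φ g_{θφ}) = (1/2)(1/(r^2*sin(θ)^2))((r^2*sin(2*θ)) + (0) - (0)) = 1/tan(θ)
All other Christoffel symbols are zero.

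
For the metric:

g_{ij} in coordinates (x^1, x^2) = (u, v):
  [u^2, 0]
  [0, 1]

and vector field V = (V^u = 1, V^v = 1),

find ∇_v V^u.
Non-zero Christoffel symbols:
Γ^u_{u u} = 1/u
∇_v V^u = ∂_v V^u + Γ^u_{v j} V^j
  = (0) + (0)(1) + (0)(1)
  = 0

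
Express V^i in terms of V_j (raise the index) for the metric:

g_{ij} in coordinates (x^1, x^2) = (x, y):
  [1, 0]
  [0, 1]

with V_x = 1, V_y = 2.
Inverse metric (diagonal): g^{xx} = 1, g^{yy} = 1
V^i = g^{ij} V_j:
V^x = (1)(1) + (0)(2) = 1
V^y = (0)(1) + (1)(2) = 2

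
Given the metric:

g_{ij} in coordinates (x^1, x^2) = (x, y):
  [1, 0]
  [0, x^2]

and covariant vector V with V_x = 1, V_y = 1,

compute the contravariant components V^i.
Inverse metric (diagonal): g^{xx} = 1, g^{yy} = 1/x^2
V^i = g^{ij} V_j:
V^x = (1)(1) + (0)(1) = 1
V^y = (0)(1) + (1/x^2)(1) = 1/x^2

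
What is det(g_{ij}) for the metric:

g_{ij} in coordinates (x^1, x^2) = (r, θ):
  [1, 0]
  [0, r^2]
For a 2×2 metric: det(g) = g_{11}·g_{22} - g_{12}·g_{21}
= (1)·(r^2) - (0)·(0)
= r^2 - 0
det(g) = r^2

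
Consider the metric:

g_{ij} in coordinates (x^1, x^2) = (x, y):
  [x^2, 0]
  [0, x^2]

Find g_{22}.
With x^1 = x, x^2 = y, g_{22} = g_{yy} is the row-2, column-2 entry of the matrix.
g_{22} = x^2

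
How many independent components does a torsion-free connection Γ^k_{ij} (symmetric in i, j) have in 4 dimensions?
Γ^k_{ij} has n choices for the upper index and n(n+1)/2 independent symmetric lower index pairs.
Total = 4 × 4×5/2 = 4 × 10 = 40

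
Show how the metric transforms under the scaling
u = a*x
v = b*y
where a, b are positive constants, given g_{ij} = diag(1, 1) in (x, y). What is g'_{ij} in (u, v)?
Invert the transformation: x = u/a, y = v/b
g'_{ij} = (∂x^k/∂x'^i)(∂x^l/∂x'^j) g_{kl}; with g_{kl} = δ_{kl} this is Σ_k (∂x^k/∂x'^i)(∂x^k/∂x'^j).
Jacobian: ∂x/∂u = 1/a, ∂x/∂v = 0, ∂y/∂u = 0, ∂y/∂v = 1/b
g'_{uu} = (1/a)(1/a) + (0)(0) = 1/a^2
g'_{uv} = (1/a)(0) + (0)(1/b) = 0
g'_{vv} = (0)(0) + (1/b)(1/b) = 1/b^2
g'_{ij} = diag(1/a^2, 1/b^2)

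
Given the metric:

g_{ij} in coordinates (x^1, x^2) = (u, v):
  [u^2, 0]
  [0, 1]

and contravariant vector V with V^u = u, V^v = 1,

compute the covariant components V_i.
V_i = g_{ij} V^j:
V_u = (u^2)(u) + (0)(1) = u^3
V_v = (0)(u) + (1)(1) = 1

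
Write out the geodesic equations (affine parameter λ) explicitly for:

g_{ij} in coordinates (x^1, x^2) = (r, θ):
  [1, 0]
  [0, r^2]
Geodesic equation: d^2x^k/dλ^2 + Γ^k_{ij} (dx^i/dλ)(dx^j/dλ) = 0.
Non-zero Christoffel symbols:
Γ^r_{θ θ} = -r
Γ^θ_{r θ} = 1/r
Substituting (the symmetric pair Γ^k_{ij}, Γ^k_{ji} combines into a factor 2):
d^2r/dλ^2 - r (dθ/dλ)^2 = 0
d^2θ/dλ^2 + (2/r) (dr/dλ)(dθ/dλ) = 0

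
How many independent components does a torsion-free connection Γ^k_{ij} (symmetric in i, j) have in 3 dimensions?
Γ^k_{ij} has n choices for the upper index and n(n+1)/2 independent symmetric lower index pairs.
Total = 3 × 3×4/2 = 3 × 6 = 18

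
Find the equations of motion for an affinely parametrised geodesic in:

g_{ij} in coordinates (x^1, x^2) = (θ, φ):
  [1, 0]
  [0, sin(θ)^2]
Geodesic equation: d^2x^k/dλ^2 + Γ^k_{ij} (dx^i/dλ)(dx^j/dλ) = 0.
Non-zero Christoffel symbols:
Γ^θ_{φ φ} = -sin(2*θ)/2
Γ^φ_{θ φ} = 1/tan(θ)
Substituting (the symmetric pair Γ^k_{ij}, Γ^k_{ji} combines into a factor 2):
d^2θ/dλ^2 - (sin(2*θ)/2) (dφ/dλ)^2 = 0
d^2φ/dλ^2 + (2/tan(θ)) (dθ/dλ)(dφ/dλ) = 0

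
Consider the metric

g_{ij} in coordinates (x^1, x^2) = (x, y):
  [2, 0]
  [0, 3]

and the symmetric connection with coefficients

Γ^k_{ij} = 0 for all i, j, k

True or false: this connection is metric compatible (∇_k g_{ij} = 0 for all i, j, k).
Using ∇_k g_{ij} = ∂_k g_{ij} - Γ^m_{ki} g_{mj} - Γ^m_{kj} g_{im}:
e.g. ∇_y g_{xy} = (0) - (0) - (0) = 0
Every component ∇_k g_{ij} vanishes: the connection is metric compatible.
True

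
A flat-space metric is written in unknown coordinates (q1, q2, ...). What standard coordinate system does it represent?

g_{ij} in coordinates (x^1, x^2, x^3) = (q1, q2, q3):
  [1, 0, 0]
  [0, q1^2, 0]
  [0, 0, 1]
The line element ds^2 = dq1^2 + q1^2 dq2^2 + dq3^2 is dr^2 + r^2 dθ^2 + dz^2 with q1 = r, q2 = θ, q3 = z.
cylindrical coordinates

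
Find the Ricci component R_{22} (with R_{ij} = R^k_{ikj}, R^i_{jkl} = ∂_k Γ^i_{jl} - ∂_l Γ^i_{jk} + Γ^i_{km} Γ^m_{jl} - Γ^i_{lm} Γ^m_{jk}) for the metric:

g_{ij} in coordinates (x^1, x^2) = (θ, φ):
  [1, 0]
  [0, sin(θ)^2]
Non-zero Christoffel symbols (Γ^k_{ij} = Γ^k_{ji}):
Γ^θ_{φ φ} = -sin(2*θ)/2
Γ^φ_{θ φ} = 1/tan(θ)
R^θ_{φ θ φ} = ∂_θ Γ^θ_{φ φ} - ∂_φ Γ^θ_{φ θ} + Γ^θ_{θ m} Γ^m_{φ φ} - Γ^θ_{φ m} Γ^m_{φ θ}
  = (-cos(2*θ)) - (0) + (0) - (-cos(θ)^2) = sin(θ)^2
R^φ_{φ φ φ} = 0 (a repeated index in an antisymmetric pair)
R_{φφ} = R^θ_{φ θ φ} + R^φ_{φ φ φ} = (sin(θ)^2) + (0) = sin(θ)^2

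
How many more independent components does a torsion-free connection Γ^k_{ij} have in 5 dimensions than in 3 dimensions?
Independent components in n dimensions: n × n(n+1)/2 = n^2(n+1)/2.
5D: 5 × 15 = 75
3D: 3 × 6 = 18
Difference = 75 - 18 = 57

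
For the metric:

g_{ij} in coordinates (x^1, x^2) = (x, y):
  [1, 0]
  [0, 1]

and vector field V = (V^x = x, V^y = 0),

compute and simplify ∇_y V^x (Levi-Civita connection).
All Christoffel symbols are zero.
∇_y V^x = ∂_y V^x + Γ^x_{y j} V^j
  = (0) + (0)(x) + (0)(0)
  = 0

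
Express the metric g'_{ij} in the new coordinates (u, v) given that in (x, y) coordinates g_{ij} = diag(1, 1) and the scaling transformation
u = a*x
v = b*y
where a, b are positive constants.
Invert the transformation: x = u/a, y = v/b
g'_{ij} = (∂x^k/∂x'^i)(∂x^l/∂x'^j) g_{kl}; with g_{kl} = δ_{kl} this is Σ_k (∂x^k/∂x'^i)(∂x^k/∂x'^j).
Jacobian: ∂x/∂u = 1/a, ∂x/∂v = 0, ∂y/∂u = 0, ∂y/∂v = 1/b
g'_{uu} = (1/a)(1/a) + (0)(0) = 1/a^2
g'_{uv} = (1/a)(0) + (0)(1/b) = 0
g'_{vv} = (0)(0) + (1/b)(1/b) = 1/b^2
g'_{ij} = diag(1/a^2, 1/b^2)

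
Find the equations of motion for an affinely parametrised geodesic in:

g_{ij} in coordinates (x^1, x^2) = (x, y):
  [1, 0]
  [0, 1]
Geodesic equation: d^2x^k/dλ^2 + Γ^k_{ij} (dx^i/dλ)(dx^j/dλ) = 0.
All Christoffel symbols vanish, so the geodesics are straight lines:
d^2x/dλ^2 = 0
d^2y/dλ^2 = 0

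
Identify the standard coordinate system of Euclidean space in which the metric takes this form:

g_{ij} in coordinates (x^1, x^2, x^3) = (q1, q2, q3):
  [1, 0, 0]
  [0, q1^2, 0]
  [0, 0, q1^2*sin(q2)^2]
The line element ds^2 = dq1^2 + q1^2 dq2^2 + q1^2 sin(q2)^2 dq3^2 is dr^2 + r^2 dθ^2 + r^2 sin(θ)^2 dφ^2 with q1 = r, q2 = θ, q3 = φ.
spherical coordinates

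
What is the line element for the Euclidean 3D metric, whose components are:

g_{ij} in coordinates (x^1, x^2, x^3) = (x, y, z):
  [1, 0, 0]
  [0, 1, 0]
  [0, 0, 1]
ds^2 = g_{ij} dx^i dx^j; only the non-zero components contribute.
ds^2 = dx^2 + dy^2 + dz^2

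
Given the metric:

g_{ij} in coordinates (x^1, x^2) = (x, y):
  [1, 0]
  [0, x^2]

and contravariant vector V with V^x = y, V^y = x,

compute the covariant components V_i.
V_i = g_{ij} V^j:
V_x = (1)(y) + (0)(x) = y
V_y = (0)(y) + (x^2)(x) = x^3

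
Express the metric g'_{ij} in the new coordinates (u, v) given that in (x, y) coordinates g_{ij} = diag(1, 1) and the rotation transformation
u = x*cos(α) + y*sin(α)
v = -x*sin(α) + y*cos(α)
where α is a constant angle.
Invert the transformation: x = u*cos(α) - v*sin(α), y = u*sin(α) + v*cos(α)
g'_{ij} = (∂x^k/∂x'^i)(∂x^l/∂x'^j) g_{kl}; with g_{kl} = δ_{kl} this is Σ_k (∂x^k/∂x'^i)(∂x^k/∂x'^j).
Jacobian: ∂x/∂u = cos(α), ∂x/∂v = -sin(α), ∂y/∂u = sin(α), ∂y/∂v = cos(α)
g'_{uu} = (cos(α))(cos(α)) + (sin(α))(sin(α)) = 1
g'_{uv} = (cos(α))(-sin(α)) + (sin(α))(cos(α)) = 0
g'_{vv} = (-sin(α))(-sin(α)) + (cos(α))(cos(α)) = 1
g'_{ij} = diag(1, 1)
The Euclidean metric is invariant under rotations.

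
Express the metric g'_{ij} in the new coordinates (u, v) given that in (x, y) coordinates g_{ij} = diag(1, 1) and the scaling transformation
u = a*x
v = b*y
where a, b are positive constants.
Invert the transformation: x = u/a, y = v/b
g'_{ij} = (∂x^k/∂x'^i)(∂x^l/∂x'^j) g_{kl}; with g_{kl} = δ_{kl} this is Σ_k (∂x^k/∂x'^i)(∂x^k/∂x'^j).
Jacobian: ∂x/∂u = 1/a, ∂x/∂v = 0, ∂y/∂u = 0, ∂y/∂v = 1/b
g'_{uu} = (1/a)(1/a) + (0)(0) = 1/a^2
g'_{uv} = (1/a)(0) + (0)(1/b) = 0
g'_{vv} = (0)(0) + (1/b)(1/b) = 1/b^2
g'_{ij} = diag(1/a^2, 1/b^2)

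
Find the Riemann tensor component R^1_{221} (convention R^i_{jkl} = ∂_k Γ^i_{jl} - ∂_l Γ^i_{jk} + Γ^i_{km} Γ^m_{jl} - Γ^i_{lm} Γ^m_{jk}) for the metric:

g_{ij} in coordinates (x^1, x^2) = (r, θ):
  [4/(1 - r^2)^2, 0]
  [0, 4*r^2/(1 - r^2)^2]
Non-zero Christoffel symbols (Γ^k_{ij} = Γ^k_{ji}):
Γ^r_{r r} = 2*r/(1 - r^2)
Γ^r_{θ θ} = (r^3 + r)/(r^2 - 1)
Γ^θ_{r θ} = (-r^2 - 1)/(r^3 - r)
R^r_{θ θ r} = ∂_θ Γ^r_{θ r} - ∂_r Γ^r_{θ θ} + Γ^r_{θ m} Γ^m_{θ r} - Γ^r_{r m} Γ^m_{θ θ}
  = (0) - ((r^4 - 4*r^2 - 1)/(r^2 - 1)^2) + (-(r^2 + 1)^2/(r^2 - 1)^2) - (-2*r^2*(r^2 + 1)/(r^2 - 1)^2) = 4*r^2/(r^2 - 1)^2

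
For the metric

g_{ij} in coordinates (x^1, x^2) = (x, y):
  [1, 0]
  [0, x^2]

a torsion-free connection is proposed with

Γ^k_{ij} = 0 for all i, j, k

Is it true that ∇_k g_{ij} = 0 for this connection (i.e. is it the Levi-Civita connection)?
Using ∇_k g_{ij} = ∂_k g_{ij} - Γ^m_{ki} g_{mj} - Γ^m_{kj} g_{im}:
∇_x g_{yy} = (2*x) - (0) - (0) = 2*x ≠ 0
So the connection is not metric compatible (it is not the Levi-Civita connection).
No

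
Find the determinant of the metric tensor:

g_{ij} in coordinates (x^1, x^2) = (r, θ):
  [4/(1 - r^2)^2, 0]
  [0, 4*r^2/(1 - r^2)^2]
For a 2×2 metric: det(g) = g_{11}·g_{22} - g_{12}·g_{21}
= (4/(1 - r^2)^2)·(4*r^2/(1 - r^2)^2) - (0)·(0)
= 16*r^2/(1 - r^2)^4 - 0
det(g) = 16*r^2/(1 - r^2)^4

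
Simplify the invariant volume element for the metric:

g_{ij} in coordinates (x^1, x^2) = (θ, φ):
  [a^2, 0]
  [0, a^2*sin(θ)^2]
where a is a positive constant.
det(g) = a^4*sin(θ)^2
√|det(g)| = a^2*sin(θ) (taking 0 < θ < π so that |sin(θ)| = sin(θ))
Volume element: dV = a^2*sin(θ) dθ dφ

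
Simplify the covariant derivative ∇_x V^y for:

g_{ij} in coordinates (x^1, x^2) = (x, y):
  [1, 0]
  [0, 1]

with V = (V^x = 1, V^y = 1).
All Christoffel symbols are zero.
∇_x V^y = ∂_x V^y + Γ^y_{x j} V^j
  = (0) + (0)(1) + (0)(1)
  = 0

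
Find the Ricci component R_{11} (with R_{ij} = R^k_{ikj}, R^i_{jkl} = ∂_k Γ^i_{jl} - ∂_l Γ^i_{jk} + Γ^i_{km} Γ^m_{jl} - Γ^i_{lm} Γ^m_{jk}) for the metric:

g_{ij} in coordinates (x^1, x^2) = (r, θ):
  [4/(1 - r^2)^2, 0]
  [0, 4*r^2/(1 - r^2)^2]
Non-zero Christoffel symbols (Γ^k_{ij} = Γ^k_{ji}):
Γ^r_{r r} = 2*r/(1 - r^2)
Γ^r_{θ θ} = (r^3 + r)/(r^2 - 1)
Γ^θ_{r θ} = (-r^2 - 1)/(r^3 - r)
R^r_{r r r} = 0 (a repeated index in an antisymmetric pair)
R^θ_{r θ r} = ∂_θ Γ^θ_{r r} - ∂_r Γ^θ_{r θ} + Γ^θ_{θ m} Γ^m_{r r} - Γ^θ_{r m} Γ^m_{r θ}
  = (0) - ((r^4 + 4*r^2 - 1)/(r^3 - r)^2) + (2*(r^2 + 1)/(r^2 - 1)^2) - ((r^2 + 1)^2/(r^3 - r)^2) = -4/(r^2 - 1)^2
R_{rr} = R^r_{r r r} + R^θ_{r θ r} = (0) + (-4/(r^2 - 1)^2) = -4/(r^2 - 1)^2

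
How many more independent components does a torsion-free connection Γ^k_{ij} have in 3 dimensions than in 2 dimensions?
Independent components in n dimensions: n × n(n+1)/2 = n^2(n+1)/2.
3D: 3 × 6 = 18
2D: 2 × 3 = 6
Difference = 18 - 6 = 12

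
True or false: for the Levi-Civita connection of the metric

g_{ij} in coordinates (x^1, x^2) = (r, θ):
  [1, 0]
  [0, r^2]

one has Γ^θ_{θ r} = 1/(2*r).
Γ^θ_{θ r} = (1/2) g^{θθ} (∂_θ g_{θr} + ∂_r g_{θθ} - ∂_θ g_{θr}) = (1/2)(1/r^2)((0) + (2*r) - (0)) = 1/r
This differs from the proposed value 1/(2*r).
False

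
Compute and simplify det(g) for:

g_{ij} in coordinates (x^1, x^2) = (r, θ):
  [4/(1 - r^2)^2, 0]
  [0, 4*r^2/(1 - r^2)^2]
For a 2×2 metric: det(g) = g_{11}·g_{22} - g_{12}·g_{21}
= (4/(1 - r^2)^2)·(4*r^2/(1 - r^2)^2) - (0)·(0)
= 16*r^2/(1 - r^2)^4 - 0
det(g) = 16*r^2/(1 - r^2)^4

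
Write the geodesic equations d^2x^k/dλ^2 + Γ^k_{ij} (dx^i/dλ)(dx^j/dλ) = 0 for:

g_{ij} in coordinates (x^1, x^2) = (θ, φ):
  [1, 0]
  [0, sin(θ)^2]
Geodesic equation: d^2x^k/dλ^2 + Γ^k_{ij} (dx^i/dλ)(dx^j/dλ) = 0.
Non-zero Christoffel symbols:
Γ^θ_{φ φ} = -sin(2*θ)/2
Γ^φ_{θ φ} = 1/tan(θ)
Substituting (the symmetric pair Γ^k_{ij}, Γ^k_{ji} combines into a factor 2):
d^2θ/dλ^2 - (sin(2*θ)/2) (dφ/dλ)^2 = 0
d^2φ/dλ^2 + (2/tan(θ)) (dθ/dλ)(dφ/dλ) = 0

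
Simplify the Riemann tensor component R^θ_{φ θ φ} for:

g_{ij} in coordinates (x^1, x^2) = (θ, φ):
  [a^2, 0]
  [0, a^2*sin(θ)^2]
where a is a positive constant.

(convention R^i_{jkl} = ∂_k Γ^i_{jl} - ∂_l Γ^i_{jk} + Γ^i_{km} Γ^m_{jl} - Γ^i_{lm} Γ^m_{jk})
Non-zero Christoffel symbols (Γ^k_{ij} = Γ^k_{ji}):
Γ^θ_{φ φ} = -sin(2*θ)/2
Γ^φ_{θ φ} = 1/tan(θ)
R^θ_{φ θ φ} = ∂_θ Γ^θ_{φ φ} - ∂_φ Γ^θ_{φ θ} + Γ^θ_{θ m} Γ^m_{φ φ} - Γ^θ_{φ m} Γ^m_{φ θ}
  = (-cos(2*θ)) - (0) + (0) - (-cos(θ)^2) = sin(θ)^2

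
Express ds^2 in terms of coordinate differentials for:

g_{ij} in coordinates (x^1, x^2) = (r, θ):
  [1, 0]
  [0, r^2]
ds^2 = g_{ij} dx^i dx^j; only the non-zero components contribute.
ds^2 = dr^2 + r^2 dθ^2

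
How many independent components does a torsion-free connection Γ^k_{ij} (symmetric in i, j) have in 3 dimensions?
Γ^k_{ij} has n choices for the upper index and n(n+1)/2 independent symmetric lower index pairs.
Total = 3 × 3×4/2 = 3 × 6 = 18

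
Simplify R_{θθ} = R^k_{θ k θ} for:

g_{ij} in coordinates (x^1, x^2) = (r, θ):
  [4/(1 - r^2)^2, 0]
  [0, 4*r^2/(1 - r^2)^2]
Non-zero Christoffel symbols (Γ^k_{ij} = Γ^k_{ji}):
Γ^r_{r r} = 2*r/(1 - r^2)
Γ^r_{θ θ} = (r^3 + r)/(r^2 - 1)
Γ^θ_{r θ} = (-r^2 - 1)/(r^3 - r)
R^r_{θ r θ} = ∂_r Γ^r_{θ θ} - ∂_θ Γ^r_{θ r} + Γ^r_{r m} Γ^m_{θ θ} - Γ^r_{θ m} Γ^m_{θ r}
  = ((r^4 - 4*r^2 - 1)/(r^2 - 1)^2) - (0) + (-2*r^2*(r^2 + 1)/(r^2 - 1)^2) - (-(r^2 + 1)^2/(r^2 - 1)^2) = -4*r^2/(r^2 - 1)^2
R^θ_{θ θ θ} = 0 (a repeated index in an antisymmetric pair)
R_{θθ} = R^r_{θ r θ} + R^θ_{θ θ θ} = (-4*r^2/(r^2 - 1)^2) + (0) = -4*r^2/(r^2 - 1)^2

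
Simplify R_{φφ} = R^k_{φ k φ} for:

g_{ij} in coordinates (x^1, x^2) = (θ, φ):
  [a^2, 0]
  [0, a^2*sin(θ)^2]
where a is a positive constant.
Non-zero Christoffel symbols (Γ^k_{ij} = Γ^k_{ji}):
Γ^θ_{φ φ} = -sin(2*θ)/2
Γ^φ_{θ φ} = 1/tan(θ)
R^θ_{φ θ φ} = ∂_θ Γ^θ_{φ φ} - ∂_φ Γ^θ_{φ θ} + Γ^θ_{θ m} Γ^m_{φ φ} - Γ^θ_{φ m} Γ^m_{φ θ}
  = (-cos(2*θ)) - (0) + (0) - (-cos(θ)^2) = sin(θ)^2
R^φ_{φ φ φ} = 0 (a repeated index in an antisymmetric pair)
R_{φφ} = R^θ_{φ θ φ} + R^φ_{φ φ φ} = (sin(θ)^2) + (0) = sin(θ)^2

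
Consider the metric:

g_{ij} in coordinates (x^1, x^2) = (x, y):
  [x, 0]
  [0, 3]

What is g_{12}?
With x^1 = x, x^2 = y, g_{12} = g_{xy} is the row-1, column-2 entry of the matrix.
g_{12} = 0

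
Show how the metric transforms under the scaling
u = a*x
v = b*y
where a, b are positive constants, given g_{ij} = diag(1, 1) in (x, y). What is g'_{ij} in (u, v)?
Invert the transformation: x = u/a, y = v/b
g'_{ij} = (∂x^k/∂x'^i)(∂x^l/∂x'^j) g_{kl}; with g_{kl} = δ_{kl} this is Σ_k (∂x^k/∂x'^i)(∂x^k/∂x'^j).
Jacobian: ∂x/∂u = 1/a, ∂x/∂v = 0, ∂y/∂u = 0, ∂y/∂v = 1/b
g'_{uu} = (1/a)(1/a) + (0)(0) = 1/a^2
g'_{uv} = (1/a)(0) + (0)(1/b) = 0
g'_{vv} = (0)(0) + (1/b)(1/b) = 1/b^2
g'_{ij} = diag(1/a^2, 1/b^2)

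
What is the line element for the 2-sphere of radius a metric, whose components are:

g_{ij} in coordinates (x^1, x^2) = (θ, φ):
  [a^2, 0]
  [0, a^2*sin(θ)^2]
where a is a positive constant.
ds^2 = g_{ij} dx^i dx^j; only the non-zero components contribute.
ds^2 = a^2 dθ^2 + a^2*sin(θ)^2 dφ^2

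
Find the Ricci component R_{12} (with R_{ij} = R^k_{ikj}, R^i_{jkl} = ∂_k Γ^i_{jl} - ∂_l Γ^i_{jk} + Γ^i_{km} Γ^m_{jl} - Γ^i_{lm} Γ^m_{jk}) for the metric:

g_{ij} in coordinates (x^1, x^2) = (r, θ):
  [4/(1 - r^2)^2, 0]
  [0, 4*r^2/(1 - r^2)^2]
Non-zero Christoffel symbols (Γ^k_{ij} = Γ^k_{ji}):
Γ^r_{r r} = 2*r/(1 - r^2)
Γ^r_{θ θ} = (r^3 + r)/(r^2 - 1)
Γ^θ_{r θ} = (-r^2 - 1)/(r^3 - r)
R^r_{r r θ} = 0 (a repeated index in an antisymmetric pair)
R^θ_{r θ θ} = 0 (a repeated index in an antisymmetric pair)
R_{rθ} = R^r_{r r θ} + R^θ_{r θ θ} = (0) + (0) = 0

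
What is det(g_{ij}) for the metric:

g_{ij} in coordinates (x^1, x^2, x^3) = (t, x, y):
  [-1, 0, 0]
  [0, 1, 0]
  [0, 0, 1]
Diagonal metric: det(g) = g_{11}·g_{22}·g_{33}
= (-1)·(1)·(1)
det(g) = -1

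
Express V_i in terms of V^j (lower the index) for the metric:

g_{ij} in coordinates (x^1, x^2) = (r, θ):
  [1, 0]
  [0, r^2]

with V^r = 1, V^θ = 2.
V_i = g_{ij} V^j:
V_r = (1)(1) + (0)(2) = 1
V_θ = (0)(1) + (r^2)(2) = 2*r^2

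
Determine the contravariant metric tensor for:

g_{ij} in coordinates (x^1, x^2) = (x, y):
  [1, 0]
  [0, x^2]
The metric is diagonal, so g^{ij} is diagonal with entries 1/g_{ii}: diag(1, 1/(x^2)).
g^{ij}:
  [1, 0]
  [0, 1/x^2]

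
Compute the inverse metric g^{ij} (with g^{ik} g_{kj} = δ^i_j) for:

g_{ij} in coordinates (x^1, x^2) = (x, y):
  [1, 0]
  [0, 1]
The metric is diagonal, so g^{ij} is diagonal with entries 1/g_{ii}: diag(1, 1).
g^{ij}:
  [1, 0]
  [0, 1]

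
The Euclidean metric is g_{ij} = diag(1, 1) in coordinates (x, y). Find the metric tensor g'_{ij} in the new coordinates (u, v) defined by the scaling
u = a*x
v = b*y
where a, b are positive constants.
Invert the transformation: x = u/a, y = v/b
g'_{ij} = (∂x^k/∂x'^i)(∂x^l/∂x'^j) g_{kl}; with g_{kl} = δ_{kl} this is Σ_k (∂x^k/∂x'^i)(∂x^k/∂x'^j).
Jacobian: ∂x/∂u = 1/a, ∂x/∂v = 0, ∂y/∂u = 0, ∂y/∂v = 1/b
g'_{uu} = (1/a)(1/a) + (0)(0) = 1/a^2
g'_{uv} = (1/a)(0) + (0)(1/b) = 0
g'_{vv} = (0)(0) + (1/b)(1/b) = 1/b^2
g'_{ij} = diag(1/a^2, 1/b^2)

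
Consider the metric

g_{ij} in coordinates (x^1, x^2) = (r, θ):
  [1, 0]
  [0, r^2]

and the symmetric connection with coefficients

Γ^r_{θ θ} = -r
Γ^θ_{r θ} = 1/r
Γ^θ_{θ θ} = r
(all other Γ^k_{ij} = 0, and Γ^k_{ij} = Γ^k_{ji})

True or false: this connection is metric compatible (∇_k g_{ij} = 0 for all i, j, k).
Using ∇_k g_{ij} = ∂_k g_{ij} - Γ^m_{ki} g_{mj} - Γ^m_{kj} g_{im}:
∇_θ g_{θθ} = (0) - (r^3) - (r^3) = -2*r^3 ≠ 0
So the connection is not metric compatible (it is not the Levi-Civita connection).
False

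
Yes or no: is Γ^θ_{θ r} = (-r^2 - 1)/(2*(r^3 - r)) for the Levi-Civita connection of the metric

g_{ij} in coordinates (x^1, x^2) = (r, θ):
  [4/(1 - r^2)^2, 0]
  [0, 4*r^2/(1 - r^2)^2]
Γ^θ_{θ r} = (1/2) g^{θθ} (∂_θ g_{θr} + ∂_r g_{θθ} - ∂_θ g_{θr}) = (1/2)((1 - r^2)^2/(4*r^2))((0) + (-8*(r^3 + r)/(r^2 - 1)^3) - (0)) = (-r^2 - 1)/(r^3 - r)
This differs from the proposed value (-r^2 - 1)/(2*(r^3 - r)).
No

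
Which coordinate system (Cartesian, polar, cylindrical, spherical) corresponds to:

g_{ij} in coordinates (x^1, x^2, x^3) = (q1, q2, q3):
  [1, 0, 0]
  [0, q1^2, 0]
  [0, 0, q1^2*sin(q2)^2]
The line element ds^2 = dq1^2 + q1^2 dq2^2 + q1^2 sin(q2)^2 dq3^2 is dr^2 + r^2 dθ^2 + r^2 sin(θ)^2 dφ^2 with q1 = r, q2 = θ, q3 = φ.
spherical coordinates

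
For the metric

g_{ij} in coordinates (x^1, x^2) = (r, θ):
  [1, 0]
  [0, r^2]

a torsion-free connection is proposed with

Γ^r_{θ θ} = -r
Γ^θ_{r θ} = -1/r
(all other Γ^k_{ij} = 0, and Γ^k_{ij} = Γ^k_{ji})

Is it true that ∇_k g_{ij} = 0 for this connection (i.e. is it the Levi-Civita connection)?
Using ∇_k g_{ij} = ∂_k g_{ij} - Γ^m_{ki} g_{mj} - Γ^m_{kj} g_{im}:
∇_θ g_{rθ} = (0) - (-r) - (-r) = 2*r ≠ 0
So the connection is not metric compatible (it is not the Levi-Civita connection).
No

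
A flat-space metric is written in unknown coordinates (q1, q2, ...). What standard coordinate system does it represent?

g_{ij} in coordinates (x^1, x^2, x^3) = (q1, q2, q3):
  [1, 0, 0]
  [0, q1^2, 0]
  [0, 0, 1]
The line element ds^2 = dq1^2 + q1^2 dq2^2 + dq3^2 is dr^2 + r^2 dθ^2 + dz^2 with q1 = r, q2 = θ, q3 = z.
cylindrical coordinates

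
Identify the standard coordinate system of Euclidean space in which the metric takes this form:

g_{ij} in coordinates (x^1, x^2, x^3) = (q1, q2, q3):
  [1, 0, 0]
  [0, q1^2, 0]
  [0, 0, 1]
The line element ds^2 = dq1^2 + q1^2 dq2^2 + dq3^2 is dr^2 + r^2 dθ^2 + dz^2 with q1 = r, q2 = θ, q3 = z.
cylindrical coordinates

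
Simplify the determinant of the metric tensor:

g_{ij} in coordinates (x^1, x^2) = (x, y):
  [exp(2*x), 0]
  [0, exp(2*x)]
For a 2×2 metric: det(g) = g_{11}·g_{22} - g_{12}·g_{21}
= (exp(2*x))·(exp(2*x)) - (0)·(0)
= exp(4*x) - 0
det(g) = exp(4*x)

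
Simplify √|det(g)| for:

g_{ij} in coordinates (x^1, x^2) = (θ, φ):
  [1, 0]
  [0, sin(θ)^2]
det(g) = sin(θ)^2
√|det(g)| = sin(θ) (taking 0 < θ < π so that |sin(θ)| = sin(θ))
Volume element: dV = sin(θ) dθ dφ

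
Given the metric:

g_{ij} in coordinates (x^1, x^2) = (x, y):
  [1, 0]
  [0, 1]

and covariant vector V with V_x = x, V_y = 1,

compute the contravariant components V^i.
Inverse metric (diagonal): g^{xx} = 1, g^{yy} = 1
V^i = g^{ij} V_j:
V^x = (1)(x) + (0)(1) = x
V^y = (0)(x) + (1)(1) = 1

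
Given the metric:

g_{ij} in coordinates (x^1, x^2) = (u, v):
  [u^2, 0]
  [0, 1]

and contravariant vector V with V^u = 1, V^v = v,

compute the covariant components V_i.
V_i = g_{ij} V^j:
V_u = (u^2)(1) + (0)(v) = u^2
V_v = (0)(1) + (1)(v) = v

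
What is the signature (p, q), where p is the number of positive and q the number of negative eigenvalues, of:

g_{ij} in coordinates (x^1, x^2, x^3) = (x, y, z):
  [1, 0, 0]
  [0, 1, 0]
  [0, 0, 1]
The metric is diagonal, so its eigenvalues are the diagonal entries: 1, 1, 1 (at a generic point, where coordinate-dependent entries are positive).
3 positive, 0 negative.
(3, 0) - Riemannian (positive definite)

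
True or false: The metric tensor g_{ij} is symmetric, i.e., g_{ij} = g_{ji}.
By definition the metric is a symmetric bilinear form, g_{ij} = g_{ji}.
True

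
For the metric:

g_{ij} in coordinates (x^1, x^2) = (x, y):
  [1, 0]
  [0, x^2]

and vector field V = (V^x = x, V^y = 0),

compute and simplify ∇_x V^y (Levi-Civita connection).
Non-zero Christoffel symbols:
Γ^x_{y y} = -x
Γ^y_{x y} = 1/x
∇_x V^y = ∂_x V^y + Γ^y_{x j} V^j
  = (0) + (0)(x) + (1/x)(0)
  = 0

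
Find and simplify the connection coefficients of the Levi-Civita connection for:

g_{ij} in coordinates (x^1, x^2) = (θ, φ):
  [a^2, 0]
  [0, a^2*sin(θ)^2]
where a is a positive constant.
Using Γ^k_{ij} = (1/2) g^{km} (∂_i g_{mj} + ∂_j g_{mi} - ∂_m g_{ij}); the metric is diagonal, so only the m = k term contributes.
Non-zero symbols (using the symmetry Γ^k_{ij} = Γ^k_{ji}):
Γ^θ_{φ φ} = (1/2) g^{θθ} (∂_φ g_{θφ} + ∂_φ g_{θφ} - ∂_θ g_{φφ}) = (1/2)(1/a^2)((0) + (0) - (a^2*sin(2*θ))) = -sin(2*θ)/2
Γ^φ_{θ φ} = (1/2) g^{φφ} (∂_θ g_{φφ} + ∂_φ g_{φθ} - ∂_φ g_{θφ}) = (1/2)(1/(a^2*sin(θ)^2))((a^2*sin(2*θ)) + (0) - (0)) = 1/tan(θ)
All other Christoffel symbols are zero.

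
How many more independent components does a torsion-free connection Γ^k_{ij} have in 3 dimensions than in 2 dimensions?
Independent components in n dimensions: n × n(n+1)/2 = n^2(n+1)/2.
3D: 3 × 6 = 18
2D: 2 × 3 = 6
Difference = 18 - 6 = 12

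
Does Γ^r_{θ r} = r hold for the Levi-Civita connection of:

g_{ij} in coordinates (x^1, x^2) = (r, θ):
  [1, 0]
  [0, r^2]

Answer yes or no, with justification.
Γ^r_{θ r} = (1/2) g^{rr} (∂_θ g_{rr} + ∂_r g_{rθ} - ∂_r g_{θr}) = (1/2)(1)((0) + (0) - (0)) = 0
This differs from the proposed value r.
No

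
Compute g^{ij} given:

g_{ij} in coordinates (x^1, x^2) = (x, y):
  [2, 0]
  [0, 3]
The metric is diagonal, so g^{ij} is diagonal with entries 1/g_{ii}: diag(1/2, 1/3).
g^{ij}:
  [1/2, 0]
  [0, 1/3]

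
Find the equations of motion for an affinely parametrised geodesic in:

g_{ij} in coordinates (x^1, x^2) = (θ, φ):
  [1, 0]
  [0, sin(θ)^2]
Geodesic equation: d^2x^k/dλ^2 + Γ^k_{ij} (dx^i/dλ)(dx^j/dλ) = 0.
Non-zero Christoffel symbols:
Γ^θ_{φ φ} = -sin(2*θ)/2
Γ^φ_{θ φ} = 1/tan(θ)
Substituting (the symmetric pair Γ^k_{ij}, Γ^k_{ji} combines into a factor 2):
d^2θ/dλ^2 - (sin(2*θ)/2) (dφ/dλ)^2 = 0
d^2φ/dλ^2 + (2/tan(θ)) (dθ/dλ)(dφ/dλ) = 0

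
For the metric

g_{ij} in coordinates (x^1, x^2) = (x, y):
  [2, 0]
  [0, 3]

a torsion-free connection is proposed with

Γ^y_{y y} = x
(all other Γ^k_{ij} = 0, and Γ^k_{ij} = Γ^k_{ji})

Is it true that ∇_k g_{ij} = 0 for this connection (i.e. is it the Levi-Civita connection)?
Using ∇_k g_{ij} = ∂_k g_{ij} - Γ^m_{ki} g_{mj} - Γ^m_{kj} g_{im}:
∇_y g_{yy} = (0) - (3*x) - (3*x) = -6*x ≠ 0
So the connection is not metric compatible (it is not the Levi-Civita connection).
No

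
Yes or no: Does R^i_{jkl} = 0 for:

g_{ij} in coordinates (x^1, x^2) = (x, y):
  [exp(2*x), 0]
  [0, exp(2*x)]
Non-zero Christoffel symbols:
Γ^x_{x x} = 1
Γ^x_{y y} = -1
Γ^y_{x y} = 1
Ricci tensor: R_{xx} = 0, R_{xy} = 0, R_{yy} = 0
All R_{ij} vanish; in 2 dimensions the Riemann tensor is fully determined by the Ricci tensor, so R^i_{jkl} = 0: the metric is flat (curvilinear coordinates on flat space).
Yes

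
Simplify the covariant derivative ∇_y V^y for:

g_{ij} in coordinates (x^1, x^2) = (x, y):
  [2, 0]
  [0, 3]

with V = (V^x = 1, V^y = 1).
All Christoffel symbols are zero.
∇_y V^y = ∂_y V^y + Γ^y_{y j} V^j
  = (0) + (0)(1) + (0)(1)
  = 0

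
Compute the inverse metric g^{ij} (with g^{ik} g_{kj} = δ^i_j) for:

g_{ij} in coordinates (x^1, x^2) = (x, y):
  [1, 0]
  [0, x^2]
The metric is diagonal, so g^{ij} is diagonal with entries 1/g_{ii}: diag(1, 1/(x^2)).
g^{ij}:
  [1, 0]
  [0, 1/x^2]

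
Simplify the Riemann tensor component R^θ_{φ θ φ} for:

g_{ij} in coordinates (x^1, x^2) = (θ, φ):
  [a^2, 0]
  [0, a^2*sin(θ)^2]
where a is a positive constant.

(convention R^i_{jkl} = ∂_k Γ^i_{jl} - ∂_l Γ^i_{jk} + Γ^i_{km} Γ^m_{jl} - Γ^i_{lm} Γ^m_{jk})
Non-zero Christoffel symbols (Γ^k_{ij} = Γ^k_{ji}):
Γ^θ_{φ φ} = -sin(2*θ)/2
Γ^φ_{θ φ} = 1/tan(θ)
R^θ_{φ θ φ} = ∂_θ Γ^θ_{φ φ} - ∂_φ Γ^θ_{φ θ} + Γ^θ_{θ m} Γ^m_{φ φ} - Γ^θ_{φ m} Γ^m_{φ θ}
  = (-cos(2*θ)) - (0) + (0) - (-cos(θ)^2) = sin(θ)^2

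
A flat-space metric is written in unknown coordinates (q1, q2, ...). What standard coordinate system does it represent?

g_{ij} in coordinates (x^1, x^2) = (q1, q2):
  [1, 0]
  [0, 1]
All components are constant and the metric is the identity, i.e. orthonormal rectilinear coordinates.
Cartesian (2D) coordinates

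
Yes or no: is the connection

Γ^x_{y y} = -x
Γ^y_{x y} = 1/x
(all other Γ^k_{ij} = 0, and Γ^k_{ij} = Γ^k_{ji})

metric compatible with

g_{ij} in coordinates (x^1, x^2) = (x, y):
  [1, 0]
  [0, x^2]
Using ∇_k g_{ij} = ∂_k g_{ij} - Γ^m_{ki} g_{mj} - Γ^m_{kj} g_{im}:
e.g. ∇_x g_{yy} = (2*x) - (x) - (x) = 0
Every component ∇_k g_{ij} vanishes: the connection is metric compatible.
Yes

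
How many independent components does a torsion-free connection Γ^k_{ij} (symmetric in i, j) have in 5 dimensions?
Γ^k_{ij} has n choices for the upper index and n(n+1)/2 independent symmetric lower index pairs.
Total = 5 × 5×6/2 = 5 × 15 = 75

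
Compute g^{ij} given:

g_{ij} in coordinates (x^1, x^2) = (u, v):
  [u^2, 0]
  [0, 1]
The metric is diagonal, so g^{ij} is diagonal with entries 1/g_{ii}: diag(1/(u^2), 1).
g^{ij}:
  [1/u^2, 0]
  [0, 1]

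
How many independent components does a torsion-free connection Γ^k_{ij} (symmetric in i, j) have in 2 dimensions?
Γ^k_{ij} has n choices for the upper index and n(n+1)/2 independent symmetric lower index pairs.
Total = 2 × 2×3/2 = 2 × 3 = 6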